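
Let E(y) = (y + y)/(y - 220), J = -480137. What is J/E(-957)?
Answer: -51374659/174 ≈ -2.9526e+5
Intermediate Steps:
E(y) = 2*y/(-220 + y) (E(y) = (2*y)/(-220 + y) = 2*y/(-220 + y))
J/E(-957) = -480137/(2*(-957)/(-220 - 957)) = -480137/(2*(-957)/(-1177)) = -480137/(2*(-957)*(-1/1177)) = -480137/174/107 = -480137*107/174 = -51374659/174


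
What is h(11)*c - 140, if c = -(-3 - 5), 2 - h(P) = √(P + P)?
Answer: -124 - 8*√22 ≈ -161.52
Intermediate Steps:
h(P) = 2 - √2*√P (h(P) = 2 - √(P + P) = 2 - √(2*P) = 2 - √2*√P)
c = 8 (c = -1*(-8) = 8)
h(11)*c - 140 = (2 - √2*√11)*8 - 140 = (2 - √22)*8 - 140 = (16 - 8*√22) - 140 = -124 - 8*√22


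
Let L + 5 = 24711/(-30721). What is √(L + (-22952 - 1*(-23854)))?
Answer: 57*√260329754/30721 ≈ 29.937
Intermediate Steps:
L = -178316/30721 (L = -5 + 24711/(-30721) = -5 + 24711*(-1/30721) = -5 - 24711/30721 = -178316/30721 ≈ -5.8044)
√(L + (-22952 - 1*(-23854))) = √(-178316/30721 + (-22952 - 1*(-23854))) = √(-178316/30721 + (-22952 + 23854)) = √(-178316/30721 + 902) = √(27532026/30721) = 57*√260329754/30721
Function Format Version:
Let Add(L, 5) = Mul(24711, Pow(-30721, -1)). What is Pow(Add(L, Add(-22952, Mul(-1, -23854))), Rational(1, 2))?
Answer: Mul(Rational(57, 30721), Pow(260329754, Rational(1, 2))) ≈ 29.937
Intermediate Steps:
L = Rational(-178316, 30721) (L = Add(-5, Mul(24711, Pow(-30721, -1))) = Add(-5, Mul(24711, Rational(-1, 30721))) = Add(-5, Rational(-24711, 30721)) = Rational(-178316, 30721) ≈ -5.8044)
Pow(Add(L, Add(-22952, Mul(-1, -23854))), Rational(1, 2)) = Pow(Add(Rational(-178316, 30721), Add(-22952, Mul(-1, -23854))), Rational(1, 2)) = Pow(Add(Rational(-178316, 30721), Add(-22952, 23854)), Rational(1, 2)) = Pow(Add(Rational(-178316, 30721), 902), Rational(1, 2)) = Pow(Rational(27532026, 30721), Rational(1, 2)) = Mul(Rational(57, 30721), Pow(260329754, Rational(1, 2)))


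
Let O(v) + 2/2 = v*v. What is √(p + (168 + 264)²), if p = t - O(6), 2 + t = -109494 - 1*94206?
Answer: I*√17113 ≈ 130.82*I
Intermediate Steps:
O(v) = -1 + v² (O(v) = -1 + v*v = -1 + v²)
t = -203702 (t = -2 + (-109494 - 1*94206) = -2 + (-109494 - 94206) = -2 - 203700 = -203702)
p = -203737 (p = -203702 - (-1 + 6²) = -203702 - (-1 + 36) = -203702 - 1*35 = -203702 - 35 = -203737)
√(p + (168 + 264)²) = √(-203737 + (168 + 264)²) = √(-203737 + 432²) = √(-203737 + 186624) = √(-17113) = I*√17113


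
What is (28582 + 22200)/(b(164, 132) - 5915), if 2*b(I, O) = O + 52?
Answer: -50782/5823 ≈ -8.7209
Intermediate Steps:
b(I, O) = 26 + O/2 (b(I, O) = (O + 52)/2 = (52 + O)/2 = 26 + O/2)
(28582 + 22200)/(b(164, 132) - 5915) = (28582 + 22200)/((26 + (1/2)*132) - 5915) = 50782/((26 + 66) - 5915) = 50782/(92 - 5915) = 50782/(-5823) = 50782*(-1/5823) = -50782/5823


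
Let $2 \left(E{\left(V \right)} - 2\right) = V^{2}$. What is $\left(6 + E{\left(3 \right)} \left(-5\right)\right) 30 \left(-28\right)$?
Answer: $22260$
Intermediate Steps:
$E{\left(V \right)} = 2 + \frac{V^{2}}{2}$
$\left(6 + E{\left(3 \right)} \left(-5\right)\right) 30 \left(-28\right) = \left(6 + \left(2 + \frac{3^{2}}{2}\right) \left(-5\right)\right) 30 \left(-28\right) = \left(6 + \left(2 + \frac{1}{2} \cdot 9\right) \left(-5\right)\right) 30 \left(-28\right) = \left(6 + \left(2 + \frac{9}{2}\right) \left(-5\right)\right) 30 \left(-28\right) = \left(6 + \frac{13}{2} \left(-5\right)\right) 30 \left(-28\right) = \left(6 - \frac{65}{2}\right) 30 \left(-28\right) = \left(- \frac{53}{2}\right) 30 \left(-28\right) = \left(-795\right) \left(-28\right) = 22260$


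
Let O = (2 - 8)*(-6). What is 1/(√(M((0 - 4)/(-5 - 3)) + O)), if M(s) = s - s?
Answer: ⅙ ≈ 0.16667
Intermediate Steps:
M(s) = 0
O = 36 (O = -6*(-6) = 36)
1/(√(M((0 - 4)/(-5 - 3)) + O)) = 1/(√(0 + 36)) = 1/(√36) = 1/6 = ⅙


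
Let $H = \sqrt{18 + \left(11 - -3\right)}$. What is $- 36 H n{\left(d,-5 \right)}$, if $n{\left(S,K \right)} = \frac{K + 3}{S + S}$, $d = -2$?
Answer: $- 72 \sqrt{2} \approx -101.82$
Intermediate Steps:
$n{\left(S,K \right)} = \frac{3 + K}{2 S}$
$H = 4 \sqrt{2}$ ($H = \sqrt{18 + \left(11 + 3\right)} = \sqrt{18 + 14} = \sqrt{32} = 4 \sqrt{2} \approx 5.6569$)
$- 36 H n{\left(d,-5 \right)} = - 36 \cdot 4 \sqrt{2} \frac{3 - 5}{2 \left(-2\right)} = - 144 \sqrt{2} \cdot \frac{1}{2} \left(- \frac{1}{2}\right) \left(-2\right) = - 144 \sqrt{2} \cdot \frac{1}{2} = - 72 \sqrt{2}$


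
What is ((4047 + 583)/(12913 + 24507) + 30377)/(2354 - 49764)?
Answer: -113671197/177408220 ≈ -0.64073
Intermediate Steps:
((4047 + 583)/(12913 + 24507) + 30377)/(2354 - 49764) = (4630/37420 + 30377)/(-47410) = (4630*(1/37420) + 30377)*(-1/47410) = (463/3742 + 30377)*(-1/47410) = (113671197/3742)*(-1/47410) = -113671197/177408220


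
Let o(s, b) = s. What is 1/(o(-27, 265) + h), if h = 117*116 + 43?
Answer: 1/13588 ≈ 7.3594e-5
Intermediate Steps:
h = 13615 (h = 13572 + 43 = 13615)
1/(o(-27, 265) + h) = 1/(-27 + 13615) = 1/13588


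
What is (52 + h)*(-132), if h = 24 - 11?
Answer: -8580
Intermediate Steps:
h = 13
(52 + h)*(-132) = (52 + 13)*(-132) = 65*(-132) = -8580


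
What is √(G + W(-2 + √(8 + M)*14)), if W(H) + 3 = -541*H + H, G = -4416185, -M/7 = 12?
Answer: 2*√(-1103777 - 3780*I*√19) ≈ 15.683 - 2101.3*I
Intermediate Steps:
M = -84 (M = -7*12 = -84)
W(H) = -3 - 540*H (W(H) = -3 + (-541*H + H) = -3 - 540*H)
√(G + W(-2 + √(8 + M)*14)) = √(-4416185 + (-3 - 540*(-2 + √(8 - 84)*14))) = √(-4416185 + (-3 - 540*(-2 + √(-76)*14))) = √(-4416185 + (-3 - 540*(-2 + (2*I*√19)*14))) = √(-4416185 + (-3 - 540*(-2 + 28*I*√19))) = √(-4416185 + (-3 + (1080 - 15120*I*√19))) = √(-4416185 + (1077 - 15120*I*√19)) = √(-4415108 - 15120*I*√19)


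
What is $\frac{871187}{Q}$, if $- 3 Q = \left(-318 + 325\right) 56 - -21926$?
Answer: $- \frac{2613561}{22318} \approx -117.11$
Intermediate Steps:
$Q = - \frac{22318}{3}$ ($Q = - \frac{\left(-318 + 325\right) 56 - -21926}{3} = - \frac{7 \cdot 56 + 21926}{3} = - \frac{392 + 21926}{3} = \left(- \frac{1}{3}\right) 22318 = - \frac{22318}{3} \approx -7439.3$)
$\frac{871187}{Q} = \frac{871187}{- \frac{22318}{3}} = 871187 \left(- \frac{3}{22318}\right) = - \frac{2613561}{22318}$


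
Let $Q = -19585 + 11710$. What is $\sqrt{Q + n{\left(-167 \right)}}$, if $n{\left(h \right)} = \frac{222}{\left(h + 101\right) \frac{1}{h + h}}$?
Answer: $\frac{i \sqrt{816937}}{11} \approx 82.168 i$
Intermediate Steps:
$n{\left(h \right)} = \frac{444 h}{101 + h}$ ($n{\left(h \right)} = \frac{222}{\left(101 + h\right) \frac{1}{2 h}} = \frac{222}{\frac{1}{2} \frac{1}{h} \left(101 + h\right)} = 222 \frac{2 h}{101 + h} = \frac{444 h}{101 + h}$)
$Q = -7875$
$\sqrt{Q + n{\left(-167 \right)}} = \sqrt{-7875 + 444 \left(-167\right) \frac{1}{101 - 167}} = \sqrt{-7875 + 444 \left(-167\right) \frac{1}{-66}} = \sqrt{-7875 + 444 \left(-167\right) \left(- \frac{1}{66}\right)} = \sqrt{-7875 + \frac{12358}{11}} = \sqrt{- \frac{74267}{11}} = \frac{i \sqrt{816937}}{11}$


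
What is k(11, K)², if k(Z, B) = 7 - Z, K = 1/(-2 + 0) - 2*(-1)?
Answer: 16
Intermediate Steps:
K = 3/2 (K = 1/(-2) + 2 = -½ + 2 = 3/2 ≈ 1.5000)
k(11, K)² = (7 - 1*11)² = (7 - 11)² = (-4)² = 16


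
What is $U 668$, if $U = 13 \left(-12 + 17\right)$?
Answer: $43420$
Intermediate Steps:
$U = 65$ ($U = 13 \cdot 5 = 65$)
$U 668 = 65 \cdot 668 = 43420$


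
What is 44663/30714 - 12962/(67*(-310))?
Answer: 662882689/318964890 ≈ 2.0782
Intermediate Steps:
44663/30714 - 12962/(67*(-310)) = 44663*(1/30714) - 12962/(-20770) = 44663/30714 - 12962*(-1/20770) = 44663/30714 + 6481/10385 = 662882689/318964890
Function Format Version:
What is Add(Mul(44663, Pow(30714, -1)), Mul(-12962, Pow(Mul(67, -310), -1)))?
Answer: Rational(662882689, 318964890) ≈ 2.0782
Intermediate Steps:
Add(Mul(44663, Pow(30714, -1)), Mul(-12962, Pow(Mul(67, -310), -1))) = Add(Mul(44663, Rational(1, 30714)), Mul(-12962, Pow(-20770, -1))) = Add(Rational(44663, 30714), Mul(-12962, Rational(-1, 20770))) = Add(Rational(44663, 30714), Rational(6481, 10385)) = Rational(662882689, 318964890)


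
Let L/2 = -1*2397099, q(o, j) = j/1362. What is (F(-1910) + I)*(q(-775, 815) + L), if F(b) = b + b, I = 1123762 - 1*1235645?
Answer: 755505515908283/1362 ≈ 5.5470e+11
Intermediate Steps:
q(o, j) = j/1362 (q(o, j) = j*(1/1362) = j/1362)
L = -4794198 (L = 2*(-1*2397099) = 2*(-2397099) = -4794198)
I = -111883 (I = 1123762 - 1235645 = -111883)
F(b) = 2*b
(F(-1910) + I)*(q(-775, 815) + L) = (2*(-1910) - 111883)*((1/1362)*815 - 4794198) = (-3820 - 111883)*(815/1362 - 4794198) = -115703*(-6529696861/1362) = 755505515908283/1362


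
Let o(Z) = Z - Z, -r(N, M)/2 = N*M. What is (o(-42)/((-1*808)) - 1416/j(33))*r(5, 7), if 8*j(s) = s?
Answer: 264320/11 ≈ 24029.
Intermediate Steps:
j(s) = s/8
r(N, M) = -2*M*N (r(N, M) = -2*N*M = -2*M*N)
o(Z) = 0
(o(-42)/((-1*808)) - 1416/j(33))*r(5, 7) = (0/((-1*808)) - 1416/((1/8)*33))*(-2*7*5) = (0/(-808) - 1416/33/8)*(-70) = (0*(-1/808) - 1416*8/33)*(-70) = (0 - 3776/11)*(-70) = -3776/11*(-70) = 264320/11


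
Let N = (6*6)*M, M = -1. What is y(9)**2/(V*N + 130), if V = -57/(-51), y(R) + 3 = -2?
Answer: 425/1526 ≈ 0.27851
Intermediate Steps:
y(R) = -5 (y(R) = -3 - 2 = -5)
V = 19/17 (V = -57*(-1/51) = 19/17 ≈ 1.1176)
N = -36 (N = (6*6)*(-1) = 36*(-1) = -36)
y(9)**2/(V*N + 130) = (-5)**2/((19/17)*(-36) + 130) = 25/(-684/17 + 130) = 25/(1526/17) = 25*(17/1526) = 425/1526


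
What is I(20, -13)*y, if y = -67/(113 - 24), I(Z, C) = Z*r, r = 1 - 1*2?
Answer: 1340/89 ≈ 15.056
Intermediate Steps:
r = -1 (r = 1 - 2 = -1)
I(Z, C) = -Z (I(Z, C) = Z*(-1) = -Z)
y = -67/89 ≈ -0.75281
I(20, -13)*y = -1*20*(-67/89) = -20*(-67/89) = 1340/89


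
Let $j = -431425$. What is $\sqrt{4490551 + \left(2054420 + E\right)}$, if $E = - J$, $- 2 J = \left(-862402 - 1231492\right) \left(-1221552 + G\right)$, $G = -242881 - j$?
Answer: $\sqrt{1081511171547} \approx 1.04 \cdot 10^{6}$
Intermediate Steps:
$G = 188544$ ($G = -242881 - -431425 = -242881 + 431425 = 188544$)
$J = -1081504626576$ ($J = - \frac{\left(-862402 - 1231492\right) \left(-1221552 + 188544\right)}{2} = - \frac{\left(-2093894\right) \left(-1033008\right)}{2} = \left(- \frac{1}{2}\right) 2163009253152 = -1081504626576$)
$E = 1081504626576$ ($E = \left(-1\right) \left(-1081504626576\right) = 1081504626576$)
$\sqrt{4490551 + \left(2054420 + E\right)} = \sqrt{4490551 + \left(2054420 + 1081504626576\right)} = \sqrt{4490551 + 1081506680996} = \sqrt{1081511171547}$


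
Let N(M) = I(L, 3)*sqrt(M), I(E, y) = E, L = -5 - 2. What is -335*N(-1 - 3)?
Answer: 4690*I ≈ 4690.0*I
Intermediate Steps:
L = -7
N(M) = -7*sqrt(M)
-335*N(-1 - 3) = -(-2345)*sqrt(-1 - 3) = -(-2345)*sqrt(-4) = -(-2345)*2*I = -(-4690)*I = 4690*I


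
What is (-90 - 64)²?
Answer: 23716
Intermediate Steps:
(-90 - 64)² = (-154)² = 23716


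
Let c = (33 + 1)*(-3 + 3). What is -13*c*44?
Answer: 0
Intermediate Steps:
c = 0 (c = 34*0 = 0)
-13*c*44 = -13*0*44 = 0*44 = 0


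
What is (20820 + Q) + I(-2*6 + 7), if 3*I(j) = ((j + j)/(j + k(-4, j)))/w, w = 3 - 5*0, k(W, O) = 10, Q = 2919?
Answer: 213649/9 ≈ 23739.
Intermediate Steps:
w = 3 (w = 3 + 0 = 3)
I(j) = 2*j/(9*(10 + j)) (I(j) = (((j + j)/(j + 10))/3)/3 = (((2*j)/(10 + j))*(⅓))/3 = ((2*j/(10 + j))*(⅓))/3 = (2*j/(3*(10 + j)))/3 = 2*j/(9*(10 + j)))
(20820 + Q) + I(-2*6 + 7) = (20820 + 2919) + 2*(-2*6 + 7)/(9*(10 + (-2*6 + 7))) = 23739 + 2*(-12 + 7)/(9*(10 + (-12 + 7))) = 23739 + (2/9)*(-5)/(10 - 5) = 23739 + (2/9)*(-5)/5 = 23739 + (2/9)*(-5)*(⅕) = 23739 - 2/9 = 213649/9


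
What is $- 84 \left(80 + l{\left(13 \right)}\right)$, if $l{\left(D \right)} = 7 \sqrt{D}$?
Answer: $-6720 - 588 \sqrt{13} \approx -8840.1$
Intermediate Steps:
$- 84 \left(80 + l{\left(13 \right)}\right) = - 84 \left(80 + 7 \sqrt{13}\right) = -6720 - 588 \sqrt{13}$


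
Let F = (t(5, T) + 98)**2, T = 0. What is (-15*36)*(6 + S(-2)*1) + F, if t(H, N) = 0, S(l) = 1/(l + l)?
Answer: 6499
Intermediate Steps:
S(l) = 1/(2*l)
F = 9604 (F = (0 + 98)**2 = 98**2 = 9604)
(-15*36)*(6 + S(-2)*1) + F = (-15*36)*(6 + ((1/2)/(-2))*1) + 9604 = -540*(6 + ((1/2)*(-1/2))*1) + 9604 = -540*(6 - 1/4*1) + 9604 = -540*(6 - 1/4) + 9604 = -540*23/4 + 9604 = -3105 + 9604 = 6499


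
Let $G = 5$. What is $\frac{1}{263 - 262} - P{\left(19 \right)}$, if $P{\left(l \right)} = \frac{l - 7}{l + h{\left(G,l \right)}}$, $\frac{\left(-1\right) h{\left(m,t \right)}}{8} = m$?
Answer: $\frac{11}{7} \approx 1.5714$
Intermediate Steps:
$h{\left(m,t \right)} = - 8 m$
$P{\left(l \right)} = \frac{-7 + l}{-40 + l}$ ($P{\left(l \right)} = \frac{l - 7}{l - 40} = \frac{-7 + l}{l - 40} = \frac{-7 + l}{-40 + l}$)
$\frac{1}{263 - 262} - P{\left(19 \right)} = \frac{1}{263 - 262} - \frac{-7 + 19}{-40 + 19} = 1^{-1} - \frac{1}{-21} \cdot 12 = 1 - \left(- \frac{1}{21}\right) 12 = 1 - - \frac{4}{7} = 1 + \frac{4}{7} = \frac{11}{7}$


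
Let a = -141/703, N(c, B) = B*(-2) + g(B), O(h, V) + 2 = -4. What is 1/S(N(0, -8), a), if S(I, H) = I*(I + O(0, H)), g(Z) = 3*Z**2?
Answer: 1/42016 ≈ 2.3800e-5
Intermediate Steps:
O(h, V) = -6 (O(h, V) = -2 - 4 = -6)
N(c, B) = -2*B + 3*B**2 (N(c, B) = B*(-2) + 3*B**2 = -2*B + 3*B**2)
a = -141/703 (a = -141*1/703 = -141/703 ≈ -0.20057)
S(I, H) = I*(-6 + I) (S(I, H) = I*(I - 6) = I*(-6 + I))
1/S(N(0, -8), a) = 1/((-8*(-2 + 3*(-8)))*(-6 - 8*(-2 + 3*(-8)))) = 1/((-8*(-2 - 24))*(-6 - 8*(-2 - 24))) = 1/((-8*(-26))*(-6 - 8*(-26))) = 1/(208*(-6 + 208)) = 1/(208*202) = 1/42016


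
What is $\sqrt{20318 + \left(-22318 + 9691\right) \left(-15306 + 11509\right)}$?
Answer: $\sqrt{47965037} \approx 6925.7$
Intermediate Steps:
$\sqrt{20318 + \left(-22318 + 9691\right) \left(-15306 + 11509\right)} = \sqrt{20318 - -47944719} = \sqrt{20318 + 47944719} = \sqrt{47965037}$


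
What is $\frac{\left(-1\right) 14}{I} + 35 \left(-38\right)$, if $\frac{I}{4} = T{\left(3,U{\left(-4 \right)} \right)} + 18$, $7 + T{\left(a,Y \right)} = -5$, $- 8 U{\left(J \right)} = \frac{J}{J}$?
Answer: $- \frac{15967}{12} \approx -1330.6$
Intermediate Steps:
$U{\left(J \right)} = - \frac{1}{8}$ ($U{\left(J \right)} = - \frac{J \frac{1}{J}}{8} = \left(- \frac{1}{8}\right) 1 = - \frac{1}{8}$)
$T{\left(a,Y \right)} = -12$ ($T{\left(a,Y \right)} = -7 - 5 = -12$)
$I = 24$ ($I = 4 \left(-12 + 18\right) = 4 \cdot 6 = 24$)
$\frac{\left(-1\right) 14}{I} + 35 \left(-38\right) = \frac{\left(-1\right) 14}{24} + 35 \left(-38\right) = \left(-14\right) \frac{1}{24} - 1330 = - \frac{7}{12} - 1330 = - \frac{15967}{12}$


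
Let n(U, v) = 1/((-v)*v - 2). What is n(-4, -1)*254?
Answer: -254/3 ≈ -84.667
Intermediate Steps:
n(U, v) = 1/(-2 - v²) (n(U, v) = 1/(-v² - 2) = 1/(-2 - v²))
n(-4, -1)*254 = -1/(2 + (-1)²)*254 = -1/(2 + 1)*254 = -1/3*254 = -1*⅓*254 = -⅓*254 = -254/3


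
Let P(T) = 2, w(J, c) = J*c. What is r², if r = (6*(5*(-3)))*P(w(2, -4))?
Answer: 32400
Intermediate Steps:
r = -180 (r = (6*(5*(-3)))*2 = (6*(-15))*2 = -90*2 = -180)
r² = (-180)² = 32400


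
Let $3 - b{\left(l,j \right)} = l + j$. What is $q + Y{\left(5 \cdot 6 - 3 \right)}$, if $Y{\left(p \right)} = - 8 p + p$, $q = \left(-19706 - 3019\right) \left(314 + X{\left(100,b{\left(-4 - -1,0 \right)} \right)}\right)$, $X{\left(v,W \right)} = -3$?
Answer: $-7067664$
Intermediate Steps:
$b{\left(l,j \right)} = 3 - j - l$ ($b{\left(l,j \right)} = 3 - \left(l + j\right) = 3 - \left(j + l\right) = 3 - j - l$)
$q = -7067475$ ($q = \left(-19706 - 3019\right) \left(314 - 3\right) = \left(-22725\right) 311 = -7067475$)
$Y{\left(p \right)} = - 7 p$
$q + Y{\left(5 \cdot 6 - 3 \right)} = -7067475 - 7 \left(5 \cdot 6 - 3\right) = -7067475 - 7 \left(30 - 3\right) = -7067475 - 189 = -7067664$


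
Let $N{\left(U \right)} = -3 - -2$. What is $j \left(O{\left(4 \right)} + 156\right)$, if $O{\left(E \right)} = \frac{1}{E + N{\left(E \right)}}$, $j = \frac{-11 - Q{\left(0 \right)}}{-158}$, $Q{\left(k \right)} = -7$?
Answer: $\frac{938}{237} \approx 3.9578$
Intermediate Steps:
$N{\left(U \right)} = -1$ ($N{\left(U \right)} = -3 + 2 = -1$)
$j = \frac{2}{79}$ ($j = \frac{-11 - -7}{-158} = \left(-11 + 7\right) \left(- \frac{1}{158}\right) = \left(-4\right) \left(- \frac{1}{158}\right) = \frac{2}{79} \approx 0.025316$)
$O{\left(E \right)} = \frac{1}{-1 + E}$ ($O{\left(E \right)} = \frac{1}{E - 1} = \frac{1}{-1 + E}$)
$j \left(O{\left(4 \right)} + 156\right) = \frac{2 \left(\frac{1}{-1 + 4} + 156\right)}{79} = \frac{2 \left(\frac{1}{3} + 156\right)}{79} = \frac{2}{79} \cdot \frac{469}{3} = \frac{938}{237}$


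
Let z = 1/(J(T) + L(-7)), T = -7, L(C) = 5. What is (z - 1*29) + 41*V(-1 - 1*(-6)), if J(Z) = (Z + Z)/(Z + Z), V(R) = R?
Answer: 1057/6 ≈ 176.17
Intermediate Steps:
J(Z) = 1 (J(Z) = (2*Z)/((2*Z)) = (2*Z)*(1/(2*Z)) = 1)
z = ⅙ (z = 1/(1 + 5) = 1/6 = ⅙ ≈ 0.16667)
(z - 1*29) + 41*V(-1 - 1*(-6)) = (⅙ - 1*29) + 41*(-1 - 1*(-6)) = (⅙ - 29) + 41*(-1 + 6) = -173/6 + 41*5 = -173/6 + 205 = 1057/6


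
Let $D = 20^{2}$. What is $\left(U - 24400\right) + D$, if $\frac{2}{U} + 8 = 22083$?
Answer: $- \frac{529799998}{22075} \approx -24000.0$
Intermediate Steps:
$U = \frac{2}{22075}$ ($U = \frac{2}{-8 + 22083} = \frac{2}{22075} \approx 9.06 \cdot 10^{-5}$)
$D = 400$
$\left(U - 24400\right) + D = \left(\frac{2}{22075} - 24400\right) + 400 = - \frac{538629998}{22075} + 400 = - \frac{529799998}{22075}$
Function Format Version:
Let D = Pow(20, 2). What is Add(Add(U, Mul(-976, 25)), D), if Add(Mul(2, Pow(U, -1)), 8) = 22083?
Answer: Rational(-529799998, 22075) ≈ -24000.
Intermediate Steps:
U = Rational(2, 22075) (U = Mul(2, Pow(Add(-8, 22083), -1)) = Mul(2, Pow(22075, -1)) = Mul(2, Rational(1, 22075)) = Rational(2, 22075) ≈ 9.0600e-5)
D = 400
Add(Add(U, Mul(-976, 25)), D) = Add(Add(Rational(2, 22075), Mul(-976, 25)), 400) = Add(Add(Rational(2, 22075), -24400), 400) = Add(Rational(-538629998, 22075), 400) = Rational(-529799998, 22075)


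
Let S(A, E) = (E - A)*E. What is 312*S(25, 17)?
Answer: -42432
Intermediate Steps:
S(A, E) = E*(E - A)
312*S(25, 17) = 312*(17*(17 - 1*25)) = 312*(17*(17 - 25)) = 312*(17*(-8)) = 312*(-136) = -42432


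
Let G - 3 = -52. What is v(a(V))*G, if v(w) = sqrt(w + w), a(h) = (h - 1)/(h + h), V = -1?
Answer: -49*sqrt(2) ≈ -69.297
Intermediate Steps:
a(h) = (-1 + h)/(2*h) (a(h) = (-1 + h)/((2*h)) = (-1 + h)*(1/(2*h)) = (-1 + h)/(2*h))
v(w) = sqrt(2)*sqrt(w) (v(w) = sqrt(2*w) = sqrt(2)*sqrt(w))
G = -49 (G = 3 - 52 = -49)
v(a(V))*G = (sqrt(2)*sqrt((1/2)*(-1 - 1)/(-1)))*(-49) = (sqrt(2)*sqrt((1/2)*(-1)*(-2)))*(-49) = (sqrt(2)*sqrt(1))*(-49) = (sqrt(2)*1)*(-49) = sqrt(2)*(-49) = -49*sqrt(2)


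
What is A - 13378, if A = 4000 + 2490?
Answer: -6888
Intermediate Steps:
A = 6490
A - 13378 = 6490 - 13378 = -6888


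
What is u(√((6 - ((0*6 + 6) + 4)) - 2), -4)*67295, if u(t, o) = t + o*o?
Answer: 1076720 + 67295*I*√6 ≈ 1.0767e+6 + 1.6484e+5*I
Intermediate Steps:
u(t, o) = t + o²
u(√((6 - ((0*6 + 6) + 4)) - 2), -4)*67295 = (√((6 - ((0*6 + 6) + 4)) - 2) + (-4)²)*67295 = (√((6 - ((0 + 6) + 4)) - 2) + 16)*67295 = (√((6 - (6 + 4)) - 2) + 16)*67295 = (√((6 - 1*10) - 2) + 16)*67295 = (√((6 - 10) - 2) + 16)*67295 = (√(-4 - 2) + 16)*67295 = (√(-6) + 16)*67295 = (I*√6 + 16)*67295 = (16 + I*√6)*67295 = 1076720 + 67295*I*√6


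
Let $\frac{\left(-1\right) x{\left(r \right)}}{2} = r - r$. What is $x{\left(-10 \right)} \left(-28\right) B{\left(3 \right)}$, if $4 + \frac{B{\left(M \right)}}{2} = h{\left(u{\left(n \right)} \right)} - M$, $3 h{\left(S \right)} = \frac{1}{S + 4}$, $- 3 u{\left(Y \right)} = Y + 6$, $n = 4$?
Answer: $0$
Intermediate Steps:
$x{\left(r \right)} = 0$ ($x{\left(r \right)} = - 2 \left(r - r\right) = \left(-2\right) 0 = 0$)
$u{\left(Y \right)} = -2 - \frac{Y}{3}$ ($u{\left(Y \right)} = - \frac{Y + 6}{3} = - \frac{6 + Y}{3} = -2 - \frac{Y}{3}$)
$h{\left(S \right)} = \frac{1}{3 \left(4 + S\right)}$ ($h{\left(S \right)} = \frac{1}{3 \left(S + 4\right)} = \frac{1}{3 \left(4 + S\right)}$)
$B{\left(M \right)} = -7 - 2 M$ ($B{\left(M \right)} = -8 + 2 \left(\frac{1}{3 \left(4 - \frac{10}{3}\right)} - M\right) = -8 + 2 \left(\frac{1}{3 \cdot \frac{2}{3}} - M\right) = -8 + 2 \left(\frac{1}{3} \cdot \frac{3}{2} - M\right) = -8 + 2 \left(\frac{1}{2} - M\right) = -8 - \left(-1 + 2 M\right) = -7 - 2 M$)
$x{\left(-10 \right)} \left(-28\right) B{\left(3 \right)} = 0 \left(-28\right) \left(-7 - 6\right) = 0 \left(-7 - 6\right) = 0 \left(-13\right) = 0$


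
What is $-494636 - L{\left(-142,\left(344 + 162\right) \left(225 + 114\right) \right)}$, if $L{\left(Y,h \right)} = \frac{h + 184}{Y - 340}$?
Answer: $- \frac{119121417}{241} \approx -4.9428 \cdot 10^{5}$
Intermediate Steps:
$L{\left(Y,h \right)} = \frac{184 + h}{-340 + Y}$
$-494636 - L{\left(-142,\left(344 + 162\right) \left(225 + 114\right) \right)} = -494636 - \frac{184 + \left(344 + 162\right) \left(225 + 114\right)}{-340 - 142} = -494636 - \frac{184 + 506 \cdot 339}{-482} = -494636 - - \frac{184 + 171534}{482} = -494636 - \left(- \frac{1}{482}\right) 171718 = -494636 - - \frac{85859}{241} = -494636 + \frac{85859}{241} = - \frac{119121417}{241}$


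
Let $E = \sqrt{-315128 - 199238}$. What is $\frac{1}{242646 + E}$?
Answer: $\frac{121323}{29438797841} - \frac{i \sqrt{514366}}{58877595682} \approx 4.1212 \cdot 10^{-6} - 1.2181 \cdot 10^{-8} i$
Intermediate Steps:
$E = i \sqrt{514366}$ ($E = \sqrt{-514366} = i \sqrt{514366} \approx 717.19 i$)
$\frac{1}{242646 + E} = \frac{1}{242646 + i \sqrt{514366}}$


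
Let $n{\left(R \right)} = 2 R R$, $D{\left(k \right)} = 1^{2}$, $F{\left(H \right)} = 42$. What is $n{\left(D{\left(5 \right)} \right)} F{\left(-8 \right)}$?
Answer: $84$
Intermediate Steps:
$D{\left(k \right)} = 1$
$n{\left(R \right)} = 2 R^{2}$
$n{\left(D{\left(5 \right)} \right)} F{\left(-8 \right)} = 2 \cdot 1^{2} \cdot 42 = 2 \cdot 1 \cdot 42 = 2 \cdot 42 = 84$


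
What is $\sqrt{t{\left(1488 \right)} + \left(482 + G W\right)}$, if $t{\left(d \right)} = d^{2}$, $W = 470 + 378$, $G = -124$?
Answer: $3 \sqrt{234386} \approx 1452.4$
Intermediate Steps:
$W = 848$
$\sqrt{t{\left(1488 \right)} + \left(482 + G W\right)} = \sqrt{1488^{2} + \left(482 - 105152\right)} = \sqrt{2214144 + \left(482 - 105152\right)} = \sqrt{2214144 - 104670} = \sqrt{2109474} = 3 \sqrt{234386}$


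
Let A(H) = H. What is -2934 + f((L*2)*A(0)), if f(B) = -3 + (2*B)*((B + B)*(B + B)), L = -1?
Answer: -2937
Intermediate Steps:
f(B) = -3 + 8*B³ (f(B) = -3 + (2*B)*((2*B)*(2*B)) = -3 + (2*B)*(4*B²) = -3 + 8*B³)
-2934 + f((L*2)*A(0)) = -2934 + (-3 + 8*(-1*2*0)³) = -2934 + (-3 + 8*(-2*0)³) = -2934 + (-3 + 8*0³) = -2934 + (-3 + 8*0) = -2934 + (-3 + 0) = -2934 - 3 = -2937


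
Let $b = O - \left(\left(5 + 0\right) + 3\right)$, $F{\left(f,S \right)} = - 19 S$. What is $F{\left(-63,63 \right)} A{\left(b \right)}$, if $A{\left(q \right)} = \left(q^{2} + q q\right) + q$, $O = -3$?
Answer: $-276507$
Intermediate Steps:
$b = -11$ ($b = -3 - \left(\left(5 + 0\right) + 3\right) = -3 - \left(5 + 3\right) = -3 - 8 = -11$)
$A{\left(q \right)} = q + 2 q^{2}$ ($A{\left(q \right)} = \left(q^{2} + q^{2}\right) + q = 2 q^{2} + q = q + 2 q^{2}$)
$F{\left(-63,63 \right)} A{\left(b \right)} = \left(-19\right) 63 \left(- 11 \left(1 + 2 \left(-11\right)\right)\right) = - 1197 \left(- 11 \left(1 - 22\right)\right) = - 1197 \left(\left(-11\right) \left(-21\right)\right) = \left(-1197\right) 231 = -276507$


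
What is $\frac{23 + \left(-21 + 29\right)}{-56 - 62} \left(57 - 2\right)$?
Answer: $- \frac{1705}{118} \approx -14.449$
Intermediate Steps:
$\frac{23 + \left(-21 + 29\right)}{-56 - 62} \left(57 - 2\right) = \frac{23 + 8}{-118} \cdot 55 = 31 \left(- \frac{1}{118}\right) 55 = \left(- \frac{31}{118}\right) 55 = - \frac{1705}{118}$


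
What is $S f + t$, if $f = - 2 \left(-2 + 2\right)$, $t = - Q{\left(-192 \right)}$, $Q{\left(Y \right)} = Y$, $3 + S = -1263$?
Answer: $192$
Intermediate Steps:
$S = -1266$ ($S = -3 - 1263 = -1266$)
$t = 192$ ($t = \left(-1\right) \left(-192\right) = 192$)
$f = 0$ ($f = \left(-2\right) 0 = 0$)
$S f + t = \left(-1266\right) 0 + 192 = 0 + 192 = 192$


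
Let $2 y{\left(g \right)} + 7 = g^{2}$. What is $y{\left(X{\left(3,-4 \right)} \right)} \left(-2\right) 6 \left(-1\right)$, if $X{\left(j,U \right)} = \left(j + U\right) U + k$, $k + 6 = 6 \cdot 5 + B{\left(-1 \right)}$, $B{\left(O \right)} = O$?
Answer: $4332$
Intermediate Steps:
$k = 23$ ($k = -6 + \left(6 \cdot 5 - 1\right) = -6 + \left(30 - 1\right) = -6 + 29 = 23$)
$X{\left(j,U \right)} = 23 + U \left(U + j\right)$ ($X{\left(j,U \right)} = \left(j + U\right) U + 23 = \left(U + j\right) U + 23 = U \left(U + j\right) + 23 = 23 + U \left(U + j\right)$)
$y{\left(g \right)} = - \frac{7}{2} + \frac{g^{2}}{2}$
$y{\left(X{\left(3,-4 \right)} \right)} \left(-2\right) 6 \left(-1\right) = \left(- \frac{7}{2} + \frac{\left(23 + \left(-4\right)^{2} - 12\right)^{2}}{2}\right) \left(-2\right) 6 \left(-1\right) = \left(- \frac{7}{2} + \frac{\left(23 + 16 - 12\right)^{2}}{2}\right) \left(\left(-12\right) \left(-1\right)\right) = \left(- \frac{7}{2} + \frac{27^{2}}{2}\right) 12 = \left(- \frac{7}{2} + \frac{1}{2} \cdot 729\right) 12 = \left(- \frac{7}{2} + \frac{729}{2}\right) 12 = 361 \cdot 12 = 4332$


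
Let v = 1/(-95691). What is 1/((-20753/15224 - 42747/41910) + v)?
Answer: -925067862840/2204583230173 ≈ -0.41961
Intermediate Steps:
v = -1/95691 ≈ -1.0450e-5
1/((-20753/15224 - 42747/41910) + v) = 1/((-20753/15224 - 42747/41910) - 1/95691) = 1/((-20753*1/15224 - 42747*1/41910) - 1/95691) = 1/((-20753/15224 - 14249/13970) - 1/95691) = 1/(-23038463/9667240 - 1/95691) = 1/(-2204583230173/925067862840) = -925067862840/2204583230173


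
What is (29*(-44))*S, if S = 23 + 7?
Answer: -38280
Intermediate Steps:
S = 30
(29*(-44))*S = (29*(-44))*30 = -1276*30 = -38280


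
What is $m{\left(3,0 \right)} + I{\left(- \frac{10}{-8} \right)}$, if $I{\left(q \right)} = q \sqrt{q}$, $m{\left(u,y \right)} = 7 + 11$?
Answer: $18 + \frac{5 \sqrt{5}}{8} \approx 19.398$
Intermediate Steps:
$m{\left(u,y \right)} = 18$
$I{\left(q \right)} = q^{\frac{3}{2}}$
$m{\left(3,0 \right)} + I{\left(- \frac{10}{-8} \right)} = 18 + \left(- \frac{10}{-8}\right)^{\frac{3}{2}} = 18 + \left(\left(-10\right) \left(- \frac{1}{8}\right)\right)^{\frac{3}{2}} = 18 + \left(\frac{5}{4}\right)^{\frac{3}{2}} = 18 + \frac{5 \sqrt{5}}{8}$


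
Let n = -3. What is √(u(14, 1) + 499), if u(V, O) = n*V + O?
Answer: √458 ≈ 21.401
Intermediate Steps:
u(V, O) = O - 3*V (u(V, O) = -3*V + O = O - 3*V)
√(u(14, 1) + 499) = √((1 - 3*14) + 499) = √((1 - 42) + 499) = √(-41 + 499) = √458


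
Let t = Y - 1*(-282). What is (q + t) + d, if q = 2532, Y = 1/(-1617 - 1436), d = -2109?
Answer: 2152364/3053 ≈ 705.00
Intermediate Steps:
Y = -1/3053 (Y = 1/(-3053) = -1/3053 ≈ -0.00032755)
t = 860945/3053 (t = -1/3053 - 1*(-282) = -1/3053 + 282 = 860945/3053 ≈ 282.00)
(q + t) + d = (2532 + 860945/3053) - 2109 = 8591141/3053 - 2109 = 2152364/3053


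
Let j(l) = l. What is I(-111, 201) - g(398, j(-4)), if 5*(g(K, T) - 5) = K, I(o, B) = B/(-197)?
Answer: -84336/985 ≈ -85.620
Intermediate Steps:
I(o, B) = -B/197 (I(o, B) = B*(-1/197) = -B/197)
g(K, T) = 5 + K/5
I(-111, 201) - g(398, j(-4)) = -1/197*201 - (5 + (1/5)*398) = -201/197 - (5 + 398/5) = -201/197 - 1*423/5 = -201/197 - 423/5 = -84336/985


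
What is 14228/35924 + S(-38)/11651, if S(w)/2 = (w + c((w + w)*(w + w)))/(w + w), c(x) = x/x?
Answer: 1575151363/3976229978 ≈ 0.39614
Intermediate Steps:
c(x) = 1
S(w) = (1 + w)/w (S(w) = 2*((w + 1)/(w + w)) = 2*((1 + w)/((2*w))) = 2*((1 + w)*(1/(2*w))) = 2*((1 + w)/(2*w)) = (1 + w)/w)
14228/35924 + S(-38)/11651 = 14228/35924 + ((1 - 38)/(-38))/11651 = 14228*(1/35924) - 1/38*(-37)*(1/11651) = 3557/8981 + (37/38)*(1/11651) = 3557/8981 + 37/442738 = 1575151363/3976229978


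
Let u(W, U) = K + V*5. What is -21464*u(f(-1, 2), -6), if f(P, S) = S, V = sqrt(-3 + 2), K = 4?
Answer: -85856 - 107320*I ≈ -85856.0 - 1.0732e+5*I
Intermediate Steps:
V = I (V = sqrt(-1) = I ≈ 1.0*I)
u(W, U) = 4 + 5*I (u(W, U) = 4 + I*5 = 4 + 5*I)
-21464*u(f(-1, 2), -6) = -21464*(4 + 5*I) = -85856 - 107320*I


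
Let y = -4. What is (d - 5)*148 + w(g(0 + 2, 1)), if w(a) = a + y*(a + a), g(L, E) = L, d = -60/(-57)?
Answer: -11366/19 ≈ -598.21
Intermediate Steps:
d = 20/19 (d = -60*(-1/57) = 20/19 ≈ 1.0526)
w(a) = -7*a (w(a) = a - 4*(a + a) = a - 8*a = -7*a)
(d - 5)*148 + w(g(0 + 2, 1)) = (20/19 - 5)*148 - 7*(0 + 2) = -75/19*148 - 7*2 = -11100/19 - 14 = -11366/19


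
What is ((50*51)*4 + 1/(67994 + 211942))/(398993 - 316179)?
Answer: 2855347201/23182619904 ≈ 0.12317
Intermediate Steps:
((50*51)*4 + 1/(67994 + 211942))/(398993 - 316179) = (2550*4 + 1/279936)/82814 = (10200 + 1/279936)*(1/82814) = (2855347201/279936)*(1/82814) = 2855347201/23182619904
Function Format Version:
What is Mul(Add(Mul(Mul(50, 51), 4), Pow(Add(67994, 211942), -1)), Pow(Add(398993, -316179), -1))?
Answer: Rational(2855347201, 23182619904) ≈ 0.12317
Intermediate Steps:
Mul(Add(Mul(Mul(50, 51), 4), Pow(Add(67994, 211942), -1)), Pow(Add(398993, -316179), -1)) = Mul(Add(Mul(2550, 4), Pow(279936, -1)), Pow(82814, -1)) = Mul(Add(10200, Rational(1, 279936)), Rational(1, 82814)) = Mul(Rational(2855347201, 279936), Rational(1, 82814)) = Rational(2855347201, 23182619904)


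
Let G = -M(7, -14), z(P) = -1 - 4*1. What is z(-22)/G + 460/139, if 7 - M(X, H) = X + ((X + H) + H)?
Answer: 10355/2919 ≈ 3.5474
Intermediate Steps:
z(P) = -5 (z(P) = -1 - 4 = -5)
M(X, H) = 7 - 2*H - 2*X (M(X, H) = 7 - (X + ((X + H) + H)) = 7 - (X + ((H + X) + H)) = 7 - (X + (X + 2*H)) = 7 - (2*H + 2*X) = 7 + (-2*H - 2*X) = 7 - 2*H - 2*X)
G = -21 (G = -(7 - 2*(-14) - 2*7) = -(7 + 28 - 14) = -1*21 = -21)
z(-22)/G + 460/139 = -5/(-21) + 460/139 = -5*(-1/21) + 460*(1/139) = 5/21 + 460/139 = 10355/2919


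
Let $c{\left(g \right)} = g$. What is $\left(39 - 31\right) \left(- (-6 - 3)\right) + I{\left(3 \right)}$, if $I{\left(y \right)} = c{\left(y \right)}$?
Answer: $75$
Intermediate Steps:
$I{\left(y \right)} = y$
$\left(39 - 31\right) \left(- (-6 - 3)\right) + I{\left(3 \right)} = \left(39 - 31\right) \left(- (-6 - 3)\right) + 3 = \left(39 - 31\right) \left(\left(-1\right) \left(-9\right)\right) + 3 = 8 \cdot 9 + 3 = 72 + 3 = 75$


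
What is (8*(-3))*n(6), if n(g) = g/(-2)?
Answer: 72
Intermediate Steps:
n(g) = -g/2 (n(g) = g*(-½) = -g/2)
(8*(-3))*n(6) = (8*(-3))*(-½*6) = -24*(-3) = 72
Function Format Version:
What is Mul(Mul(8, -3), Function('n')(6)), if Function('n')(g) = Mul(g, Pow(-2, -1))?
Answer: 72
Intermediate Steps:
Function('n')(g) = Mul(Rational(-1, 2), g) (Function('n')(g) = Mul(g, Rational(-1, 2)) = Mul(Rational(-1, 2), g))
Mul(Mul(8, -3), Function('n')(6)) = Mul(Mul(8, -3), Mul(Rational(-1, 2), 6)) = Mul(-24, -3) = 72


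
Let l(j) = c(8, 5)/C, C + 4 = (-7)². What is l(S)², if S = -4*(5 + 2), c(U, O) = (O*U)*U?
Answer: 4096/81 ≈ 50.568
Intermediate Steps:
C = 45 (C = -4 + (-7)² = -4 + 49 = 45)
c(U, O) = O*U²
S = -28 (S = -4*7 = -28)
l(j) = 64/9 (l(j) = (5*8²)/45 = (5*64)*(1/45) = 320*(1/45) = 64/9)
l(S)² = (64/9)² = 4096/81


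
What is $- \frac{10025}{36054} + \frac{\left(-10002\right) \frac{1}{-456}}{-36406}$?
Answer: $- \frac{13898916709}{49878113112} \approx -0.27866$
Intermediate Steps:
$- \frac{10025}{36054} + \frac{\left(-10002\right) \frac{1}{-456}}{-36406} = \left(-10025\right) \frac{1}{36054} + \left(-10002\right) \left(- \frac{1}{456}\right) \left(- \frac{1}{36406}\right) = - \frac{10025}{36054} + \frac{1667}{76} \left(- \frac{1}{36406}\right) = - \frac{10025}{36054} - \frac{1667}{2766856} = - \frac{13898916709}{49878113112}$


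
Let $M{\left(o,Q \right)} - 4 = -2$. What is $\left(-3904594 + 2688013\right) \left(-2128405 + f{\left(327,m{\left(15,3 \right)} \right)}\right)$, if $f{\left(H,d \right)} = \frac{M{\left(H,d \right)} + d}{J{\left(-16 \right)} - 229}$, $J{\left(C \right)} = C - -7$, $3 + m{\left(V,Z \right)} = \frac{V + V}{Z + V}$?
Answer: $\frac{308135873318822}{119} \approx 2.5894 \cdot 10^{12}$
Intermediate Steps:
$M{\left(o,Q \right)} = 2$ ($M{\left(o,Q \right)} = 4 - 2 = 2$)
$m{\left(V,Z \right)} = -3 + \frac{2 V}{V + Z}$ ($m{\left(V,Z \right)} = -3 + \frac{V + V}{Z + V} = -3 + \frac{2 V}{V + Z}$)
$J{\left(C \right)} = 7 + C$ ($J{\left(C \right)} = C + 7 = 7 + C$)
$f{\left(H,d \right)} = - \frac{1}{119} - \frac{d}{238}$ ($f{\left(H,d \right)} = \frac{2 + d}{\left(7 - 16\right) - 229} = \frac{2 + d}{-9 - 229} = \frac{2 + d}{-238} = \left(2 + d\right) \left(- \frac{1}{238}\right) = - \frac{1}{119} - \frac{d}{238}$)
$\left(-3904594 + 2688013\right) \left(-2128405 + f{\left(327,m{\left(15,3 \right)} \right)}\right) = \left(-3904594 + 2688013\right) \left(-2128405 - \left(\frac{1}{119} + \frac{\frac{1}{15 + 3} \left(\left(-1\right) 15 - 9\right)}{238}\right)\right) = - 1216581 \left(-2128405 - \left(\frac{1}{119} + \frac{\frac{1}{18} \left(-15 - 9\right)}{238}\right)\right) = - 1216581 \left(-2128405 - \left(\frac{1}{119} + \frac{\frac{1}{18} \left(-24\right)}{238}\right)\right) = - 1216581 \left(-2128405 - \frac{1}{357}\right) = \left(-1216581\right) \left(- \frac{759840586}{357}\right) = \frac{308135873318822}{119}$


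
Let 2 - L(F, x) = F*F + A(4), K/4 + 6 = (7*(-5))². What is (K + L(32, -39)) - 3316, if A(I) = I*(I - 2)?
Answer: 530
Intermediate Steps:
A(I) = I*(-2 + I)
K = 4876 (K = -24 + 4*(7*(-5))² = -24 + 4*(-35)² = -24 + 4*1225 = -24 + 4900 = 4876)
L(F, x) = -6 - F² (L(F, x) = 2 - (F*F + 4*(-2 + 4)) = 2 - (F² + 4*2) = 2 - (F² + 8) = 2 - (8 + F²) = 2 + (-8 - F²) = -6 - F²)
(K + L(32, -39)) - 3316 = (4876 + (-6 - 1*32²)) - 3316 = (4876 + (-6 - 1*1024)) - 3316 = (4876 + (-6 - 1024)) - 3316 = (4876 - 1030) - 3316 = 3846 - 3316 = 530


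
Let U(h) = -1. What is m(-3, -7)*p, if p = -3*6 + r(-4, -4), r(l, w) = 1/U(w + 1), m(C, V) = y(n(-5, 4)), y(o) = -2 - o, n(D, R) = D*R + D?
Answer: -437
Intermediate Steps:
n(D, R) = D + D*R
m(C, V) = 23 (m(C, V) = -2 - (-5)*(1 + 4) = -2 - (-5)*5 = -2 - 1*(-25) = -2 + 25 = 23)
r(l, w) = -1 (r(l, w) = 1/(-1) = -1)
p = -19 (p = -3*6 - 1 = -18 - 1 = -19)
m(-3, -7)*p = 23*(-19) = -437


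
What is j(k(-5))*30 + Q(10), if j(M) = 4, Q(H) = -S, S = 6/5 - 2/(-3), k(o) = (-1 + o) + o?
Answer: 1772/15 ≈ 118.13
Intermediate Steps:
k(o) = -1 + 2*o
S = 28/15 (S = 6*(⅕) - 2*(-⅓) = 6/5 + ⅔ = 28/15 ≈ 1.8667)
Q(H) = -28/15 (Q(H) = -1*28/15 = -28/15)
j(k(-5))*30 + Q(10) = 4*30 - 28/15 = 120 - 28/15 = 1772/15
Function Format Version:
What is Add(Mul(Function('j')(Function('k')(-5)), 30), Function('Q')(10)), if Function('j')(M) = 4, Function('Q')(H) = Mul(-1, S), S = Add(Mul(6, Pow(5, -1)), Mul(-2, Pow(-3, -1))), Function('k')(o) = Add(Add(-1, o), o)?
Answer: Rational(1772, 15) ≈ 118.13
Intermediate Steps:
Function('k')(o) = Add(-1, Mul(2, o))
S = Rational(28, 15) (S = Add(Mul(6, Rational(1, 5)), Mul(-2, Rational(-1, 3))) = Add(Rational(6, 5), Rational(2, 3)) = Rational(28, 15) ≈ 1.8667)
Function('Q')(H) = Rational(-28, 15) (Function('Q')(H) = Mul(-1, Rational(28, 15)) = Rational(-28, 15))
Add(Mul(Function('j')(Function('k')(-5)), 30), Function('Q')(10)) = Add(Mul(4, 30), Rational(-28, 15)) = Add(120, Rational(-28, 15)) = Rational(1772, 15)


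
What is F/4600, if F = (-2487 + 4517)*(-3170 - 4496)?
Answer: -778099/230 ≈ -3383.0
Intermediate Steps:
F = -15561980 (F = 2030*(-7666) = -15561980)
F/4600 = -15561980/4600 = -15561980*1/4600 = -778099/230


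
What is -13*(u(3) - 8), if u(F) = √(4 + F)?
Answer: 104 - 13*√7 ≈ 69.605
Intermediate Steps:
-13*(u(3) - 8) = -13*(√(4 + 3) - 8) = -13*(√7 - 8) = -13*(-8 + √7) = 104 - 13*√7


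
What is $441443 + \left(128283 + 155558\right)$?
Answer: $725284$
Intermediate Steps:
$441443 + \left(128283 + 155558\right) = 441443 + 283841 = 725284$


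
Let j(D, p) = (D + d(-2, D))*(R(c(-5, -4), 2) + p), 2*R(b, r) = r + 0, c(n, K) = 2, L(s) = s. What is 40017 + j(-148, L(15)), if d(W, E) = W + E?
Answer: 35249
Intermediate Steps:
d(W, E) = E + W
R(b, r) = r/2 (R(b, r) = (r + 0)/2 = r/2)
j(D, p) = (1 + p)*(-2 + 2*D) (j(D, p) = (D + (D - 2))*((½)*2 + p) = (D + (-2 + D))*(1 + p) = (-2 + 2*D)*(1 + p) = (1 + p)*(-2 + 2*D))
40017 + j(-148, L(15)) = 40017 + (-2 - 2*15 + 2*(-148) + 2*(-148)*15) = 40017 + (-2 - 30 - 296 - 4440) = 40017 - 4768 = 35249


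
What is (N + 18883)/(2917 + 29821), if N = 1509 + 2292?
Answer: 11342/16369 ≈ 0.69289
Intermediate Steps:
N = 3801
(N + 18883)/(2917 + 29821) = (3801 + 18883)/(2917 + 29821) = 22684/32738 = 22684*(1/32738) = 11342/16369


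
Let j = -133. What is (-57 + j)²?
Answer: 36100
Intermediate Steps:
(-57 + j)² = (-57 - 133)² = (-190)² = 36100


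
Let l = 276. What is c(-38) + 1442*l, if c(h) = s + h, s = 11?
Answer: 397965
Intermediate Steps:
c(h) = 11 + h
c(-38) + 1442*l = (11 - 38) + 1442*276 = -27 + 397992 = 397965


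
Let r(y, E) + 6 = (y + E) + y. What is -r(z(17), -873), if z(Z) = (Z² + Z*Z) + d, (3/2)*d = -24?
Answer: -245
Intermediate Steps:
d = -16 (d = (⅔)*(-24) = -16)
z(Z) = -16 + 2*Z² (z(Z) = (Z² + Z*Z) - 16 = (Z² + Z²) - 16 = 2*Z² - 16 = -16 + 2*Z²)
r(y, E) = -6 + E + 2*y (r(y, E) = -6 + ((y + E) + y) = -6 + ((E + y) + y) = -6 + (E + 2*y) = -6 + E + 2*y)
-r(z(17), -873) = -(-6 - 873 + 2*(-16 + 2*17²)) = -(-6 - 873 + 2*(-16 + 2*289)) = -(-6 - 873 + 2*(-16 + 578)) = -(-6 - 873 + 2*562) = -(-6 - 873 + 1124) = -1*245 = -245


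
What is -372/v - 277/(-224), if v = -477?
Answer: 71819/35616 ≈ 2.0165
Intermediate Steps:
-372/v - 277/(-224) = -372/(-477) - 277/(-224) = -372*(-1/477) - 277*(-1/224) = 124/159 + 277/224 = 71819/35616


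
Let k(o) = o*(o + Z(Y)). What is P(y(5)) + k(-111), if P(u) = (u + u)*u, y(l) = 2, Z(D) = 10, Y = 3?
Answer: 11219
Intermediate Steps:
k(o) = o*(10 + o) (k(o) = o*(o + 10) = o*(10 + o))
P(u) = 2*u² (P(u) = (2*u)*u = 2*u²)
P(y(5)) + k(-111) = 2*2² - 111*(10 - 111) = 2*4 - 111*(-101) = 8 + 11211 = 11219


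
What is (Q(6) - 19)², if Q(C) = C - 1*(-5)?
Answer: 64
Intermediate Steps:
Q(C) = 5 + C (Q(C) = C + 5 = 5 + C)
(Q(6) - 19)² = ((5 + 6) - 19)² = (11 - 19)² = (-8)² = 64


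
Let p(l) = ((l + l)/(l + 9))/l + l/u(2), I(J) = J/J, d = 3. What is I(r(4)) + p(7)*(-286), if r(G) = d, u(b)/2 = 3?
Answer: -4421/12 ≈ -368.42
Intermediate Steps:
u(b) = 6 (u(b) = 2*3 = 6)
r(G) = 3
I(J) = 1
p(l) = 2/(9 + l) + l/6 (p(l) = ((l + l)/(l + 9))/l + l/6 = ((2*l)/(9 + l))/l + l*(1/6) = (2*l/(9 + l))/l + l/6 = 2/(9 + l) + l/6)
I(r(4)) + p(7)*(-286) = 1 + ((12 + 7**2 + 9*7)/(6*(9 + 7)))*(-286) = 1 + ((1/6)*(12 + 49 + 63)/16)*(-286) = 1 + ((1/6)*(1/16)*124)*(-286) = 1 + (31/24)*(-286) = 1 - 4433/12 = -4421/12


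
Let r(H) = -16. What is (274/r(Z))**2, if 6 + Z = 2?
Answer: 18769/64 ≈ 293.27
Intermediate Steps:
Z = -4 (Z = -6 + 2 = -4)
(274/r(Z))**2 = (274/(-16))**2 = (274*(-1/16))**2 = (-137/8)**2 = 18769/64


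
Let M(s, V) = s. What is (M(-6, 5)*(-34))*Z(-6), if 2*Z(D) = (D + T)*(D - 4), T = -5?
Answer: 11220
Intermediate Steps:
Z(D) = (-5 + D)*(-4 + D)/2 (Z(D) = ((D - 5)*(D - 4))/2 = ((-5 + D)*(-4 + D))/2 = (-5 + D)*(-4 + D)/2)
(M(-6, 5)*(-34))*Z(-6) = (-6*(-34))*(10 + (½)*(-6)² - 9/2*(-6)) = 204*(10 + (½)*36 + 27) = 204*(10 + 18 + 27) = 204*55 = 11220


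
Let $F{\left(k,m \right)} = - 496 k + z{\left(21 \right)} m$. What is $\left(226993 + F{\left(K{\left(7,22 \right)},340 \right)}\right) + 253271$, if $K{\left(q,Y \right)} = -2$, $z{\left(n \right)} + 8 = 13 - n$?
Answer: $475816$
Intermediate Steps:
$z{\left(n \right)} = 5 - n$ ($z{\left(n \right)} = -8 - \left(-13 + n\right) = 5 - n$)
$F{\left(k,m \right)} = - 496 k - 16 m$ ($F{\left(k,m \right)} = - 496 k + \left(5 - 21\right) m = - 496 k - 16 m$)
$\left(226993 + F{\left(K{\left(7,22 \right)},340 \right)}\right) + 253271 = \left(226993 - 4448\right) + 253271 = 222545 + 253271 = 475816$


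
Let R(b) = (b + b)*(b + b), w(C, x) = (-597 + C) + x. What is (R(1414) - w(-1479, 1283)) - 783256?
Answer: 7215121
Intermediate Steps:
w(C, x) = -597 + C + x
R(b) = 4*b² (R(b) = (2*b)*(2*b) = 4*b²)
(R(1414) - w(-1479, 1283)) - 783256 = (4*1414² - (-597 - 1479 + 1283)) - 783256 = (4*1999396 - 1*(-793)) - 783256 = (7997584 + 793) - 783256 = 7998377 - 783256 = 7215121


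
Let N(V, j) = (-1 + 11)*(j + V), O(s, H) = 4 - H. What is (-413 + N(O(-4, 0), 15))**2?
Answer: 49729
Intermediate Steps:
N(V, j) = 10*V + 10*j (N(V, j) = 10*(V + j) = 10*V + 10*j)
(-413 + N(O(-4, 0), 15))**2 = (-413 + (10*(4 - 1*0) + 10*15))**2 = (-413 + (10*(4 + 0) + 150))**2 = (-413 + (10*4 + 150))**2 = (-413 + (40 + 150))**2 = (-413 + 190)**2 = (-223)**2 = 49729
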